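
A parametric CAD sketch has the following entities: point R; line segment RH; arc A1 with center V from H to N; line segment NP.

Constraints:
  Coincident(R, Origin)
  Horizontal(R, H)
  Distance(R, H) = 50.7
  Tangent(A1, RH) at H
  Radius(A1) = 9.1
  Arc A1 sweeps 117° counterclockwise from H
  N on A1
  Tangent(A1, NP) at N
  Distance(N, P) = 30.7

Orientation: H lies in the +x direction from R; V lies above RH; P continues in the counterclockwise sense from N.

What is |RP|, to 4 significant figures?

60.50

R is at the origin; RH is horizontal with |RH| = 50.7 and H on the +x side, so H = (50.70, 0.000). The tangent condition forces VH to be normal to RH, so V = H + (0, 9.1) = (50.70, 9.100). On A1, H sits at bearing -90° from V; a 117° counterclockwise sweep puts N at bearing 27°, so N = V + 9.1·(cos 27°, sin 27°) = (58.81, 13.23). The tangent condition forces VN to be normal to NP, so NP runs along (−sin 27°, cos 27°); with |NP| = 30.7, P = (44.87, 40.59). Then |RP| = |P − R| = 60.50.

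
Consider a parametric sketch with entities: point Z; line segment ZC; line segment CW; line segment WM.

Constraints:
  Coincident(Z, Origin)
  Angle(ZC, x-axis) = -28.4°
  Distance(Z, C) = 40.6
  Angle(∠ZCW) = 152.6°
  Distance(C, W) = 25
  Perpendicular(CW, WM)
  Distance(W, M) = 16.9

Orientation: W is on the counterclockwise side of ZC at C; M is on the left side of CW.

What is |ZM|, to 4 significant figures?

61.07

Z is at the origin; ZC runs at -28.4° with length 40.6, so C = 40.6·(cos -28.4°, sin -28.4°) = (35.71, -19.31). ∠ZCW = 152.6°, so CW runs at -28.4° + (180° − 152.6°) = -1.000° from the x-axis; with |CW| = 25.0, W = C + 25.0·(cos -1.000°, sin -1.000°) = (60.71, -19.75). CW ⟂ WM; with |WM| = 16.9 on the left of CW, M = W + 16.9·(0.01745, 0.9998) = (61.00, -2.849). Then |ZM| = |M − Z| = 61.07.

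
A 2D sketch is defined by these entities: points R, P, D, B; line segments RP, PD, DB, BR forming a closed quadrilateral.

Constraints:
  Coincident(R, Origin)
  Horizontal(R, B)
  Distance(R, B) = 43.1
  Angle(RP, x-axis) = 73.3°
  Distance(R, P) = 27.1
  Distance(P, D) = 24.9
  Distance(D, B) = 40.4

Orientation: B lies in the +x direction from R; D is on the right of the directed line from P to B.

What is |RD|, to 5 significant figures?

3.1528

R is at the origin; RB is horizontal with |RB| = 43.1 and B in +x, so B = (43.1, 0). RP runs at 73.3° with |RP| = 27.1, so P = (7.7875, 25.957). D is determined by |PD| = 24.9 and |DB| = 40.4 together: it lies at the intersection of circle(P, 24.9) and circle(B, 40.4). With |PB| = 43.826, the foot of the radical line on PB is 10.366 from P and the perpendicular offset is √(24.9² − 10.366²) = 22.640. Taking the right-of-PB solution: D = (2.7307, 1.5759).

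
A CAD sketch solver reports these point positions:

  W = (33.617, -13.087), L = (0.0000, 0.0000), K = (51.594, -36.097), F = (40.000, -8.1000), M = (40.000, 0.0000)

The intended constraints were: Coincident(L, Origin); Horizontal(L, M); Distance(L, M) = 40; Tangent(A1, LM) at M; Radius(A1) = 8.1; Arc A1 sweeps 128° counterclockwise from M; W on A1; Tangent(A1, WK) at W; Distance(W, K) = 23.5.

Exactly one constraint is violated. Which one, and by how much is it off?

Distance(W, K) = 23.5 — off by 5.70.

L = (0.00, 0.00) ✓; L.y = 0.00, M.y = 0.00 ✓; |LM| = 40.00 ✓; ∠(FM, ML) = 90.00° ✓; |FM| = 8.100 ✓; bearing(F→W) − bearing(F→M) = 128.0° ✓; |FW| = 8.100 ✓; ∠(FW, WK) = 90.00° ✓; |WK| = 29.20 ✗.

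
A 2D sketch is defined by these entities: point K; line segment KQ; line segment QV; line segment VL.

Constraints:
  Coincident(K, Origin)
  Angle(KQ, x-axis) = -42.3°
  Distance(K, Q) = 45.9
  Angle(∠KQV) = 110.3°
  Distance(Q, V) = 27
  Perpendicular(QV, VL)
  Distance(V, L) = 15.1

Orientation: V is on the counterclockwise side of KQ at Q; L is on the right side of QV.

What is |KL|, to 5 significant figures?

72.276

∠KQV = 110.3°, so QV runs at -42.3° + (180° − 110.3°) = 27.400° from the x-axis; with |QV| = 27.0, V = Q + 27.0·(cos 27.400°, sin 27.400°) = (57.920, -18.466). QV ⟂ VL; with |VL| = 15.1 on the right of QV, L = V + 15.1·(0.46020, -0.88782) = (64.869, -31.872). Then |KL| = |L − K| = 72.276.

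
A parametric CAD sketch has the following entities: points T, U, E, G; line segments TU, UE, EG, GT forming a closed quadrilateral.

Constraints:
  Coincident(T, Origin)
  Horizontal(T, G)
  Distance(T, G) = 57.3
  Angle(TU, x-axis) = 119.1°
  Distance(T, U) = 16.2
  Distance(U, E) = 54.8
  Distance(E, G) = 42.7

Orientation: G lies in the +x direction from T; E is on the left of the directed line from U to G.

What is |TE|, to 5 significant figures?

56.681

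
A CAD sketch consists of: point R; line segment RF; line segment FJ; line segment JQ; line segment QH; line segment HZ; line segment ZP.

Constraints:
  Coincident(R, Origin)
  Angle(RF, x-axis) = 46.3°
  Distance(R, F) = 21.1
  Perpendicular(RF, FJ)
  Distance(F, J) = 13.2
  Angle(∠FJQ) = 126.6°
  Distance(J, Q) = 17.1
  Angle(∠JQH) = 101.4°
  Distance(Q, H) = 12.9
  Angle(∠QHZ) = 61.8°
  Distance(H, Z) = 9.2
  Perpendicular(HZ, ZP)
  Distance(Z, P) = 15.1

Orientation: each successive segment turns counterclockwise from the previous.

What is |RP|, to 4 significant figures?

28.32

∠QHZ = 61.8° gives HZ at 26.50° from the x-axis; with |HZ| = 9.2, Z = (-3.970, 12.70). The perpendicularity gives ZP at right angles to HZ, so ZP runs at 116.5°; with |ZP| = 15.1, P = (-10.71, 26.22). Then |RP| = |P − R| = 28.32.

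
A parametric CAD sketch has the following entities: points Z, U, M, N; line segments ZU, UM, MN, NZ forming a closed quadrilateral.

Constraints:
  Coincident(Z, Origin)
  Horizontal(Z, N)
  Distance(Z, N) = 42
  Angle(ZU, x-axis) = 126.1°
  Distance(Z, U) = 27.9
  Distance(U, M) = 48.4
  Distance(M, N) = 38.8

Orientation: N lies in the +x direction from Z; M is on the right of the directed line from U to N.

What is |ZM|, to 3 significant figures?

20.8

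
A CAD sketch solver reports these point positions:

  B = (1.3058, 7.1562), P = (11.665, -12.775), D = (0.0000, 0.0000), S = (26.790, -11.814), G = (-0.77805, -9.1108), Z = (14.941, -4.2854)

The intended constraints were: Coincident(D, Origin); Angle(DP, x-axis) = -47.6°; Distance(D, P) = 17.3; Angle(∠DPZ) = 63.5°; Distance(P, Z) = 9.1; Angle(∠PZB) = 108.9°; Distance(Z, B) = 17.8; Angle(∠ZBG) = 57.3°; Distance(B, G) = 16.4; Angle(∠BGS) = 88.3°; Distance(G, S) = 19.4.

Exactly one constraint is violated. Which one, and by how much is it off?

Distance(G, S) = 19.4 — off by 8.30.

D = (0.00, 0.00) ✓; DP at -47.60° ✓; |DP| = 17.30 ✓; ∠DPZ = 63.50° ✓; |PZ| = 9.100 ✓; ∠PZB = 108.9° ✓; |ZB| = 17.80 ✓; ∠ZBG = 57.30° ✓; |BG| = 16.40 ✓; ∠BGS = 88.30° ✓; |GS| = 27.70 ✗.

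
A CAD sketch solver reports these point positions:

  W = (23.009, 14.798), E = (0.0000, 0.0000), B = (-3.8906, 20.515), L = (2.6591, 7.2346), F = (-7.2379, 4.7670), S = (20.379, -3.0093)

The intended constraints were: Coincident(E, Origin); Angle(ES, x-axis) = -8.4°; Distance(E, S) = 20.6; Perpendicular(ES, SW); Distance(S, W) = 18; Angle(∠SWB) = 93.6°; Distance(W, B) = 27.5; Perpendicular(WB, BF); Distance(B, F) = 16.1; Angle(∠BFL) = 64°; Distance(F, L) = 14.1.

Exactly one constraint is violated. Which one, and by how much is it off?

Distance(F, L) = 14.1 — off by 3.90.

E = (0.00, 0.00) ✓; ES at -8.400° ✓; |ES| = 20.60 ✓; ∠(ES, SW) = 90.00° ✓; |SW| = 18.00 ✓; ∠SWB = 93.60° ✓; |WB| = 27.50 ✓; ∠(WB, BF) = 90.00° ✓; |BF| = 16.10 ✓; ∠BFL = 64.00° ✓; |FL| = 10.20 ✗.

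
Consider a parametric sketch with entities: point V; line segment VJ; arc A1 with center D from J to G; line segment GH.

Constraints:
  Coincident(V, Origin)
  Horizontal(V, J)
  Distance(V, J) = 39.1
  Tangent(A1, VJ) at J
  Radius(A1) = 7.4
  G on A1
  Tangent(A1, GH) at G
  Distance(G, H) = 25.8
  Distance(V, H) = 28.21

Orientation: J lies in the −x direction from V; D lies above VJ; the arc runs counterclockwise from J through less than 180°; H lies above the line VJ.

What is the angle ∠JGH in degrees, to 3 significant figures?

155°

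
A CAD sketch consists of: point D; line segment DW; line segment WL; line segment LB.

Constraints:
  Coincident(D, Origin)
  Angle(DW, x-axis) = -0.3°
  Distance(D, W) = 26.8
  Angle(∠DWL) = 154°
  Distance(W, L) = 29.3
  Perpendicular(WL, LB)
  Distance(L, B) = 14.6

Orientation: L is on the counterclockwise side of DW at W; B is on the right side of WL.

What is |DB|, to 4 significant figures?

59.54

D is at the origin; DW runs at -0.3° with length 26.8, so W = 26.8·(cos -0.3°, sin -0.3°) = (26.80, -0.1403). ∠DWL = 154.0°, so WL runs at -0.3° + (180° − 154.0°) = 25.70° from the x-axis; with |WL| = 29.3, L = W + 29.3·(cos 25.70°, sin 25.70°) = (53.20, 12.57). The perpendicularity gives LB at right angles to WL; with |LB| = 14.6 on the right of WL, B = L + 14.6·(0.4337, -0.9011) = (59.53, -0.5898). Then |DB| = |B − D| = 59.54.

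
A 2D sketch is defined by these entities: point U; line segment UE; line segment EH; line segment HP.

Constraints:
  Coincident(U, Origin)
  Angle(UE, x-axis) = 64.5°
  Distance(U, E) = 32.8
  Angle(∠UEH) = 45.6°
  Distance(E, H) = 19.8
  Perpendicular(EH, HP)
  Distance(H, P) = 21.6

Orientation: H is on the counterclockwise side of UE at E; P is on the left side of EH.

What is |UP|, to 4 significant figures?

3.644

∠UEH = 45.6°, so EH runs at 64.5° + (180° − 45.6°) = 198.9° from the x-axis; with |EH| = 19.8, H = E + 19.8·(cos 198.9°, sin 198.9°) = (-4.612, 23.19). EH is perpendicular to HP; with |HP| = 21.6 on the left of EH, P = H + 21.6·(0.3239, -0.9461) = (2.385, 2.756). Then |UP| = |P − U| = 3.644.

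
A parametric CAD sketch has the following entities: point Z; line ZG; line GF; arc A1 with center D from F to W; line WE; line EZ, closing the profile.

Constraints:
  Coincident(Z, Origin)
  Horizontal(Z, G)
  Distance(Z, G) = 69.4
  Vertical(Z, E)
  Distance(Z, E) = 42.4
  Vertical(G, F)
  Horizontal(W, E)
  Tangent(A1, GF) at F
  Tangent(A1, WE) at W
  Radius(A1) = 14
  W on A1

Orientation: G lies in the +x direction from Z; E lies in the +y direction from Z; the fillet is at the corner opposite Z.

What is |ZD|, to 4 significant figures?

62.26

Z is at the origin; ZG is horizontal with |ZG| = 69.4 and G on the +x side, so G = (69.40, 0.000). ZE is vertical with |ZE| = 42.4 and E on the +y side, so E = (0.000, 42.40). The virtual corner opposite Z is at (69.40, 42.40). Tangency of A1 to GF means the radius DF is perpendicular to GF and tangency of A1 to WE means the radius DW is perpendicular to WE, with radius 14.0, so the center D sits 14.0 in from both sides at D = (55.40, 28.40). Then |ZD| = |D − Z| = 62.26.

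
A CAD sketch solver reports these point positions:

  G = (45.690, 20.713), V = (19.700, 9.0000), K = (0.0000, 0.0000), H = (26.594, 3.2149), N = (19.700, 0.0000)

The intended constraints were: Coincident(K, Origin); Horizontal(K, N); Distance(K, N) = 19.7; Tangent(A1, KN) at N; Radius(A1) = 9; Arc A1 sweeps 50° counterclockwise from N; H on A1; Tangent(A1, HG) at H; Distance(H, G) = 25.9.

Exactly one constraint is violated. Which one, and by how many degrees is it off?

Tangent(A1, HG) at H — off by 7.50°.

K = (0.00, 0.00) ✓; K.y = 0.00, N.y = 0.00 ✓; |KN| = 19.70 ✓; ∠(VN, NK) = 90.00° ✓; |VN| = 9.000 ✓; bearing(V→H) − bearing(V→N) = 50.00° ✓; |VH| = 9.000 ✓; ∠(VH, HG) = 97.50° ✗; |HG| = 25.90 ✓.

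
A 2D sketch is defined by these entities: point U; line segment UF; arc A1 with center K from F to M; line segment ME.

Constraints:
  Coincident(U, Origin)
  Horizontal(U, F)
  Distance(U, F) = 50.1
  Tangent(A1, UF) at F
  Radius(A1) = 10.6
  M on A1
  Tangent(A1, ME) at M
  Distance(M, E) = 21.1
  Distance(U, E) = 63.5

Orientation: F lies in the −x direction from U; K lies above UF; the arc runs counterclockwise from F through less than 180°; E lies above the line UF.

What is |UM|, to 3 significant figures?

44.7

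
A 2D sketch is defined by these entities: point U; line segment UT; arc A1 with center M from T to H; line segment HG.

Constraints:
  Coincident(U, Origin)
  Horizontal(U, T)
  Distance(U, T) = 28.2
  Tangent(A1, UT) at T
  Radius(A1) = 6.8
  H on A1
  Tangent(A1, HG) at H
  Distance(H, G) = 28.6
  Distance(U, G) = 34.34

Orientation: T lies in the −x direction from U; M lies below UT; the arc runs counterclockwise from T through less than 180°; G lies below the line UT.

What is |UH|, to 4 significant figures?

34.99

Checks: U.y = 0.00, T.y = 0.00 ✓; |MH| = 6.800 ✓; ∠(MH, HG) = 90.00° ✓; |HG| = 28.60 ✓; |UG| = 34.34 ✓.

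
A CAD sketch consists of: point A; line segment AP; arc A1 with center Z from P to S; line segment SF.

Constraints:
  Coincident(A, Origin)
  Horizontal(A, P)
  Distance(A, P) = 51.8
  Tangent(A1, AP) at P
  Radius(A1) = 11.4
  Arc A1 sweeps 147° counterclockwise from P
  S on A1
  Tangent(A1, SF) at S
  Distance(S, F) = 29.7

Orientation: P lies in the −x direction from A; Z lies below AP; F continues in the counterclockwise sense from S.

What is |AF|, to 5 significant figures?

49.747

A is at the origin; AP is horizontal with |AP| = 51.8 and P on the −x side, so P = (-51.800, 0.0000). The tangent condition forces ZP to be normal to AP, so Z = P + (0, -11.4) = (-51.800, -11.400). On A1, P sits at bearing 90° from Z; a 147° counterclockwise sweep puts S at bearing 237°, so S = Z + 11.4·(cos 237°, sin 237°) = (-58.009, -20.961). Tangency of A1 to SF means the radius ZS is perpendicular to SF, so SF runs along (−sin 237°, cos 237°); with |SF| = 29.7, F = (-33.100, -37.137). Then |AF| = |F − A| = 49.747.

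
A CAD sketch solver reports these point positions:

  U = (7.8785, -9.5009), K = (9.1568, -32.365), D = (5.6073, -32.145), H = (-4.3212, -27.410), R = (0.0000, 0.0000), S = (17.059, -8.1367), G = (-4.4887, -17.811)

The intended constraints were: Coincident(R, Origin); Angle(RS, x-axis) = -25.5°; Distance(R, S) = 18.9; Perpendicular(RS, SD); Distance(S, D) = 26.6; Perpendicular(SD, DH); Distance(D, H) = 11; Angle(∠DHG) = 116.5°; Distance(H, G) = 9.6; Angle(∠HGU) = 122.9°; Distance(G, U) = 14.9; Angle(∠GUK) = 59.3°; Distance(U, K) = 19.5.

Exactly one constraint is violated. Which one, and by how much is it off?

Distance(U, K) = 19.5 — off by 3.40.

R = (0.00, 0.00) ✓; RS at -25.50° ✓; |RS| = 18.90 ✓; ∠(RS, SD) = 90.00° ✓; |SD| = 26.60 ✓; ∠(SD, DH) = 90.00° ✓; |DH| = 11.00 ✓; ∠DHG = 116.5° ✓; |HG| = 9.600 ✓; ∠HGU = 122.9° ✓; |GU| = 14.90 ✓; ∠GUK = 59.30° ✓; |UK| = 22.90 ✗.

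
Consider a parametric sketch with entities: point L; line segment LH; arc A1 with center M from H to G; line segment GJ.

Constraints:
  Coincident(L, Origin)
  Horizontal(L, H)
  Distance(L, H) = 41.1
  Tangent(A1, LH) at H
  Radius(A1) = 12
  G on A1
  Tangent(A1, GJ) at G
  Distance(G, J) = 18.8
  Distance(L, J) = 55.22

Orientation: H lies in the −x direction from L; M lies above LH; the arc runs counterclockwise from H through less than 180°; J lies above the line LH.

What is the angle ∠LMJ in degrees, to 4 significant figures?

112.1°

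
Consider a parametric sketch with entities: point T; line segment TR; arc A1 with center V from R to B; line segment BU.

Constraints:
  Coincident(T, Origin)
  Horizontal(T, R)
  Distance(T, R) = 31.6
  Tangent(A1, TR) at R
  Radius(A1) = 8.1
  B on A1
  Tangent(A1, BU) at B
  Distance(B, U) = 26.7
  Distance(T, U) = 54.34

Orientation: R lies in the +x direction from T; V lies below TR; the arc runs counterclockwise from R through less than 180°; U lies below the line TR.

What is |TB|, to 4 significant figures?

28.68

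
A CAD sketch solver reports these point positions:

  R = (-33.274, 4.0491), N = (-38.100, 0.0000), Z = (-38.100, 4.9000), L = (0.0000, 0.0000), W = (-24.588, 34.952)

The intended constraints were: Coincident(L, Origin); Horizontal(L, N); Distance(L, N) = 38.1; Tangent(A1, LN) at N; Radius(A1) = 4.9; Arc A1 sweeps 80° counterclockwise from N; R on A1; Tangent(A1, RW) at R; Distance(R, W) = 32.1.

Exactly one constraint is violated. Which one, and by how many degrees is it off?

Tangent(A1, RW) at R — off by 5.70°.

L = (0.00, 0.00) ✓; L.y = 0.00, N.y = 0.00 ✓; |LN| = 38.10 ✓; ∠(ZN, NL) = 90.00° ✓; |ZN| = 4.900 ✓; bearing(Z→R) − bearing(Z→N) = 80.00° ✓; |ZR| = 4.900 ✓; ∠(ZR, RW) = 95.70° ✗; |RW| = 32.10 ✓.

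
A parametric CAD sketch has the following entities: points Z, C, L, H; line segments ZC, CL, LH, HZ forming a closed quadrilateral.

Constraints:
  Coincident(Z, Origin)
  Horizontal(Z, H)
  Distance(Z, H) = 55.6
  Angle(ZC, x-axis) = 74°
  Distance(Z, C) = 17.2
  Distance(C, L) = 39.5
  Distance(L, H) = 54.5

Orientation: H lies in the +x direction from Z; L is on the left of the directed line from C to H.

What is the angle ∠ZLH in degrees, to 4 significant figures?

60.52°

Checks: |CL| = 39.50 ✓; |LH| = 54.50 ✓.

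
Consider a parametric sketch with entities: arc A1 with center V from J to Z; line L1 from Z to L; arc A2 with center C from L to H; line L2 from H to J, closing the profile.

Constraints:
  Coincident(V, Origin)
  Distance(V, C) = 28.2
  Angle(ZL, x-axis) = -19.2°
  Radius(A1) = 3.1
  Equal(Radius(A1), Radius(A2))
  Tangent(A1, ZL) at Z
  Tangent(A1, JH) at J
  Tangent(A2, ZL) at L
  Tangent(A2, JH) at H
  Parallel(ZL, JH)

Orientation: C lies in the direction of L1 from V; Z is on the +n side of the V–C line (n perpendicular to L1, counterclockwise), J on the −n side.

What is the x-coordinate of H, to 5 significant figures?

25.612

Tangency of A1 to both parallel lines with radius 3.1 puts Z and J at V ± 3.1·n: Z = (1.0195, 2.9276), J = (-1.0195, -2.9276). Equal radii place L and H the same way about C: L = C + 3.1·n = (27.651, -6.3465), H = C − 3.1·n = (25.612, -12.202). So H.x = 25.612.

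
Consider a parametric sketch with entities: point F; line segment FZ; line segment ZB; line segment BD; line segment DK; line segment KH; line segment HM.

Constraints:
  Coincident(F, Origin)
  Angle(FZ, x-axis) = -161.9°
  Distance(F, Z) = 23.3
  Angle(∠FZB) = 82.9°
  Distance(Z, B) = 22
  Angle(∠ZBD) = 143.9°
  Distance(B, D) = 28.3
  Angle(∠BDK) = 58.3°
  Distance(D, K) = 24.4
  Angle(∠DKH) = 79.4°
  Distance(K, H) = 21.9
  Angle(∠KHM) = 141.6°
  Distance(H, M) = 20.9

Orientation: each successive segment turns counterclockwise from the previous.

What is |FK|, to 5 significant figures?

19.592

F is at the origin; FZ runs at -161.9° with length 23.3, so Z = (-22.147, -7.2388). ∠FZB = 82.9° gives ZB at -64.800° from the x-axis; with |ZB| = 22.0, B = (-12.780, -27.145). ∠ZBD = 143.9° gives BD at -28.700° from the x-axis; with |BD| = 28.3, D = (12.043, -40.735). ∠BDK = 58.3° gives DK at 93.000° from the x-axis; with |DK| = 24.4, K = (10.766, -16.369). Then |FK| = |K − F| = 19.592.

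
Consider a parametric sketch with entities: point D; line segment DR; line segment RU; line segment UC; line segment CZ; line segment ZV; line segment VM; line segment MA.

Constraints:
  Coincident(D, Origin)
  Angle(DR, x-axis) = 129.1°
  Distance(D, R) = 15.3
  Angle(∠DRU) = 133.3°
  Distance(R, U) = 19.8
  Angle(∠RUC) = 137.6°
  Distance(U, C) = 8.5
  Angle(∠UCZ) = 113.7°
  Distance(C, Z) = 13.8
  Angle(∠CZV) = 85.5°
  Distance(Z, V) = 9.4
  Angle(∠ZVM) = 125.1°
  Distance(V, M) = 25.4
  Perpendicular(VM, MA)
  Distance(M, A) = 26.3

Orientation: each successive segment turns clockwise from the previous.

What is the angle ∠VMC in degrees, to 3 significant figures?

37.9°

D is at the origin; DR runs at 129.1° with length 15.3, so R = (-9.65, 11.9). ∠DRU = 133.3° gives RU at 82.4° from the x-axis; with |RU| = 19.8, U = (-7.03, 31.5). ∠RUC = 137.6° gives UC at 40.0° from the x-axis; with |UC| = 8.5, C = (-0.519, 37.0). ∠UCZ = 113.7° gives CZ at -26.3° from the x-axis; with |CZ| = 13.8, Z = (11.9, 30.8). ∠CZV = 85.5° gives ZV at -121° from the x-axis; with |ZV| = 9.4, V = (7.04, 22.8). ∠ZVM = 125.1° gives VM at -176° from the x-axis; with |VM| = 25.4, M = (-18.3, 20.9). Then cos ∠VMC = MV·MC / (|MV||MC|), giving 37.9°.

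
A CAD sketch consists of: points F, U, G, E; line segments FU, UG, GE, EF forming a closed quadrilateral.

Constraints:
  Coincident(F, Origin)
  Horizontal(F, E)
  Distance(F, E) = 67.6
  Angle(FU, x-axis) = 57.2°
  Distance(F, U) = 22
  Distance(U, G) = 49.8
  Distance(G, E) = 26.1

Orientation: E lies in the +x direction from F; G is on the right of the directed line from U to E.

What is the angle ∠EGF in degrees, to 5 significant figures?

121.64°

Checks: |UG| = 49.80 ✓; |GE| = 26.10 ✓.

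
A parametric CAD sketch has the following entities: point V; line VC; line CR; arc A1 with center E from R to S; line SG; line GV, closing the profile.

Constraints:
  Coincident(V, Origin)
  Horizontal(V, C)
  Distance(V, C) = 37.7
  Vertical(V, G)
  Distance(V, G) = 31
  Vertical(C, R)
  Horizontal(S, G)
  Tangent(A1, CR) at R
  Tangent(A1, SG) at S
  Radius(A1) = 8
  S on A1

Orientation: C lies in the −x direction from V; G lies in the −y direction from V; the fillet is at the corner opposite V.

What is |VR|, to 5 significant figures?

44.162

The virtual corner opposite V is at (-37.700, -31.000). The tangent condition forces ER to be normal to CR and A1 meets SG tangentially, so ES is at right angles to SG, with radius 8.0, so the center E sits 8.0 in from both sides at E = (-29.700, -23.000). That places the tangent points at R = (-37.700, -23.000) on CR and S = (-29.700, -31.000) on SG. Then |VR| = |R − V| = 44.162.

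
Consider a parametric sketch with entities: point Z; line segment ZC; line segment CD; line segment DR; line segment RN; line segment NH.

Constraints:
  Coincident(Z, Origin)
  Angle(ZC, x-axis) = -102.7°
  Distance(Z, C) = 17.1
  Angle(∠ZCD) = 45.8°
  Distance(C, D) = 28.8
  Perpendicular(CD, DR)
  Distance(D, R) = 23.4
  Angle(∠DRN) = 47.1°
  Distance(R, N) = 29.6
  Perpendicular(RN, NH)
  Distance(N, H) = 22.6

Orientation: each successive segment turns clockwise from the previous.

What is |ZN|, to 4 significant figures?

10.21

The perpendicularity gives DR at right angles to CD, so DR runs at 33.10°; with |DR| = 23.4, R = (0.1155, 20.22). ∠DRN = 47.1° gives RN at -99.80° from the x-axis; with |RN| = 29.6, N = (-4.923, -8.945). Then |ZN| = |N − Z| = 10.21.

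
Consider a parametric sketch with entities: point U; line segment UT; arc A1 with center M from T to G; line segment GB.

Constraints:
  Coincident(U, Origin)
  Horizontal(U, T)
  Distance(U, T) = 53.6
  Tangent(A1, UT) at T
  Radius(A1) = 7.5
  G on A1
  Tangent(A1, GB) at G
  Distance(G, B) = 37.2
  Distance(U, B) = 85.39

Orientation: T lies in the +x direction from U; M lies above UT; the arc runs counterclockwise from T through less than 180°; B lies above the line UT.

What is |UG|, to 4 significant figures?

60.49

Checks: |MG| = 7.500 ✓; ∠(MG, GB) = 90.00° ✓; |GB| = 37.20 ✓; |UB| = 85.39 ✓.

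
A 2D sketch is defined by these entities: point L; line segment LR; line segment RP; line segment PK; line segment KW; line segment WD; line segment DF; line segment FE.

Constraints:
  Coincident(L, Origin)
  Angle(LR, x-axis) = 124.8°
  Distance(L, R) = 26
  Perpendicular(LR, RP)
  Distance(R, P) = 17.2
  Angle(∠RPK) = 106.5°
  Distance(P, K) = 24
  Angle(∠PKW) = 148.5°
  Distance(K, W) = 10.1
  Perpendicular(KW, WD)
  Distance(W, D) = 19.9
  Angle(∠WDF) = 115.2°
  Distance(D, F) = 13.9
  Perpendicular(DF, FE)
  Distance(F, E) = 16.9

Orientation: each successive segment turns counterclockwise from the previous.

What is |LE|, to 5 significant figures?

22.228

L is at the origin; LR runs at 124.8° with length 26.0, so R = (-14.839, 21.350). LR ⟂ RP, so RP runs at -145.20°; with |RP| = 17.2, P = (-28.962, 11.534). ∠RPK = 106.5° gives PK at -71.700° from the x-axis; with |PK| = 24.0, K = (-21.427, -11.253). ∠PKW = 148.5° gives KW at -40.200° from the x-axis; with |KW| = 10.1, W = (-13.712, -17.772). KW is perpendicular to WD, so WD runs at 49.800°; with |WD| = 19.9, D = (-0.86755, -2.5722). ∠WDF = 115.2° gives DF at 114.60° from the x-axis; with |DF| = 13.9, F = (-6.6539, 10.066). The perpendicularity gives FE at right angles to DF, so FE runs at -155.40°; with |FE| = 16.9, E = (-22.020, 3.0310). Then |LE| = |E − L| = 22.228.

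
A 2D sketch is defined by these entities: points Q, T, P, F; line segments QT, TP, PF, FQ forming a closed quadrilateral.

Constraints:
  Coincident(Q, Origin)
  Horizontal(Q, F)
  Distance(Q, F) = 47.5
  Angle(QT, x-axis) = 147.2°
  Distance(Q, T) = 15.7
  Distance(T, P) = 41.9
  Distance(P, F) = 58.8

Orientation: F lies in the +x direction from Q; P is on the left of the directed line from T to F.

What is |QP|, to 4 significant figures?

45.06

Q is at the origin; Q and F share the same y with |QF| = 47.5 and F in +x, so F = (47.5, 0). QT runs at 147.2° with |QT| = 15.7, so T = (-13.20, 8.505). P is determined by |TP| = 41.9 and |PF| = 58.8 together: it lies at the intersection of circle(T, 41.9) and circle(F, 58.8). With |TF| = 61.29, the foot of the radical line on TF is 16.76 from T and the perpendicular offset is √(41.9² − 16.76²) = 38.40. Taking the left-of-TF solution: P = (8.731, 44.21).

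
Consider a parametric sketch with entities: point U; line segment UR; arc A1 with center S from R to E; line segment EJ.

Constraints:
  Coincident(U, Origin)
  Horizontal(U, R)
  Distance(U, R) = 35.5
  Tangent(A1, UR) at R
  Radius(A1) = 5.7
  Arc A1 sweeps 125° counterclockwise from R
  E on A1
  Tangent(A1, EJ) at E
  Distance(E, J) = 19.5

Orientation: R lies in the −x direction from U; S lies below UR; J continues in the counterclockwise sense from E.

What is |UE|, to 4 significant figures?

41.16

U is at the origin; UR is horizontal with |UR| = 35.5 and R on the −x side, so R = (-35.50, 0.000). A1 meets UR tangentially, so SR is at right angles to UR, so S = R + (0, -5.7) = (-35.50, -5.700). On A1, R sits at bearing 90° from S; a 125° counterclockwise sweep puts E at bearing 215°, so E = S + 5.7·(cos 215°, sin 215°) = (-40.17, -8.969). Then |UE| = |E − U| = 41.16.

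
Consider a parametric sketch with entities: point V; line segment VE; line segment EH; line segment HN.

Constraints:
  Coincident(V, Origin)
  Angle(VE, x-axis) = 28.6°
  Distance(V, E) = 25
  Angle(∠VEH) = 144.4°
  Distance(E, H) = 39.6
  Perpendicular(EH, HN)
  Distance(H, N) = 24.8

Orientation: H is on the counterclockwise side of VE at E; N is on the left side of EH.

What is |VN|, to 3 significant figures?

60.8

V is at the origin; VE runs at 28.6° with length 25.0, so E = 25.0·(cos 28.6°, sin 28.6°) = (21.9, 12.0). ∠VEH = 144.4°, so EH runs at 28.6° + (180° − 144.4°) = 64.2° from the x-axis; with |EH| = 39.6, H = E + 39.6·(cos 64.2°, sin 64.2°) = (39.2, 47.6). The perpendicularity gives HN at right angles to EH; with |HN| = 24.8 on the left of EH, N = H + 24.8·(-0.900, 0.435) = (16.9, 58.4). Then |VN| = |N − V| = 60.8.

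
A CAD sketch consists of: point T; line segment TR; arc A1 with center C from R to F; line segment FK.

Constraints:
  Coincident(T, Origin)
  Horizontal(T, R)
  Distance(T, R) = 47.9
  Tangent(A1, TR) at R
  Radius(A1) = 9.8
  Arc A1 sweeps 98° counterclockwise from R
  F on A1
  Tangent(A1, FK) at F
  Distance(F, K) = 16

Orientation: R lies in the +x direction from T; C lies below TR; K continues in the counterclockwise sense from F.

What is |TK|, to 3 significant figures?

48.6

On A1, R sits at bearing 90° from C; a 98° counterclockwise sweep puts F at bearing 188°, so F = C + 9.8·(cos 188°, sin 188°) = (38.2, -11.2). Tangency of A1 to FK means the radius CF is perpendicular to FK, so FK runs along (−sin 188°, cos 188°); with |FK| = 16.0, K = (40.4, -27.0). Then |TK| = |K − T| = 48.6.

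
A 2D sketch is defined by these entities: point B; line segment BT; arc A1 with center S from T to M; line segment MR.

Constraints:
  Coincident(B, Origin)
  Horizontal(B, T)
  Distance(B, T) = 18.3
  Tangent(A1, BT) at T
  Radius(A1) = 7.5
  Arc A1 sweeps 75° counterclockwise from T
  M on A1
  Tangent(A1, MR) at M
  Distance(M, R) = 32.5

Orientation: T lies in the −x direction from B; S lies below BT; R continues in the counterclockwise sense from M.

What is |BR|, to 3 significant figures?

50.2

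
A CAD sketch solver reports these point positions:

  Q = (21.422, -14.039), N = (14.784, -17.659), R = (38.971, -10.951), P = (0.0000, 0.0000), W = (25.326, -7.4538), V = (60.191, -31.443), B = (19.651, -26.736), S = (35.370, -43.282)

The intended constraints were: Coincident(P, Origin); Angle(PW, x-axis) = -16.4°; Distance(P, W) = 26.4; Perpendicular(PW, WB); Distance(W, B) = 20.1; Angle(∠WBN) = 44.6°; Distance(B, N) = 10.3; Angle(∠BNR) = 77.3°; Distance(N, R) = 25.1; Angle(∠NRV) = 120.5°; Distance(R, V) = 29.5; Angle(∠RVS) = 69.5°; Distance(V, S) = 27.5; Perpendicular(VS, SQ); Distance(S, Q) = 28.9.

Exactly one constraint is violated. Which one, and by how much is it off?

Distance(S, Q) = 28.9 — off by 3.50.

P = (0.00, 0.00) ✓; PW at -16.40° ✓; |PW| = 26.40 ✓; ∠(PW, WB) = 90.00° ✓; |WB| = 20.10 ✓; ∠WBN = 44.60° ✓; |BN| = 10.30 ✓; ∠BNR = 77.30° ✓; |NR| = 25.10 ✓; ∠NRV = 120.5° ✓; |RV| = 29.50 ✓; ∠RVS = 69.50° ✓; |VS| = 27.50 ✓; ∠(VS, SQ) = 90.00° ✓; |SQ| = 32.40 ✗.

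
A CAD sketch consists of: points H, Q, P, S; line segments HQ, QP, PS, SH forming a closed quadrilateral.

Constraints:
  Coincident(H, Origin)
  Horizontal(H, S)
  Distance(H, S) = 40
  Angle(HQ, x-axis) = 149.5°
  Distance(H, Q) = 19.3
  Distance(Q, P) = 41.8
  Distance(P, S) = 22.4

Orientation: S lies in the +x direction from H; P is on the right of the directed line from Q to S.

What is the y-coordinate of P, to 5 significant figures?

-10.220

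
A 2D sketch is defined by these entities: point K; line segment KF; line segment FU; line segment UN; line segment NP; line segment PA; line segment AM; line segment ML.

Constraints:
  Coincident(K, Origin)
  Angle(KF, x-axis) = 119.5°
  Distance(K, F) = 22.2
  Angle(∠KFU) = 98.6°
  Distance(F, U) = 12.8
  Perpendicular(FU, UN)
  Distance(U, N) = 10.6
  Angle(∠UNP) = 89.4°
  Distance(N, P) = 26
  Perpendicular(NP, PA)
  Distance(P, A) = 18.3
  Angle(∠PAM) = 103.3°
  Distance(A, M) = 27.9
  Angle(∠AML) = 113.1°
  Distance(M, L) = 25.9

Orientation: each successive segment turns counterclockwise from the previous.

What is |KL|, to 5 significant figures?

35.979

∠PAM = 103.3° gives AM at -171.80° from the x-axis; with |AM| = 27.9, M = (-29.239, 27.429). ∠AML = 113.1° gives ML at -104.90° from the x-axis; with |ML| = 25.9, L = (-35.899, 2.4003). Then |KL| = |L − K| = 35.979.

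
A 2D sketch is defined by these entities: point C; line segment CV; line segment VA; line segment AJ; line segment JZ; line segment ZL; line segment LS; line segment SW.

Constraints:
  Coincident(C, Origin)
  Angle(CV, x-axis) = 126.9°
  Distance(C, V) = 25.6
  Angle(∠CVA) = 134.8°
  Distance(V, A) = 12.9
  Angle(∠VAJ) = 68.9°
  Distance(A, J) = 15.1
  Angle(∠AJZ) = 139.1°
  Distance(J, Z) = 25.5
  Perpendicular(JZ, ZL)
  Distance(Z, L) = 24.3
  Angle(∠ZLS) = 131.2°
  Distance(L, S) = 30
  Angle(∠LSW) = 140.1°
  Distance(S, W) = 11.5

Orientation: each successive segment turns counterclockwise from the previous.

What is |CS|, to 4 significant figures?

41.67

JZ ⟂ ZL, so ZL runs at 54.10°; with |ZL| = 24.3, L = (10.20, 12.28). ∠ZLS = 131.2° gives LS at 102.9° from the x-axis; with |LS| = 30.0, S = (3.507, 41.52). Then |CS| = |S − C| = 41.67.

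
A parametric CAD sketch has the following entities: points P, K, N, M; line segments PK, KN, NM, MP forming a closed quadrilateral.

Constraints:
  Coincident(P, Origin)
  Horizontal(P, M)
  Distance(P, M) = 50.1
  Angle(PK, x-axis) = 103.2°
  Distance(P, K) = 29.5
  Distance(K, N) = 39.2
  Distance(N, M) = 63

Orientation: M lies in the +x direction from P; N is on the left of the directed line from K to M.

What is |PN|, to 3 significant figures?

60.0

Checks: |KN| = 39.20 ✓; |NM| = 63.00 ✓.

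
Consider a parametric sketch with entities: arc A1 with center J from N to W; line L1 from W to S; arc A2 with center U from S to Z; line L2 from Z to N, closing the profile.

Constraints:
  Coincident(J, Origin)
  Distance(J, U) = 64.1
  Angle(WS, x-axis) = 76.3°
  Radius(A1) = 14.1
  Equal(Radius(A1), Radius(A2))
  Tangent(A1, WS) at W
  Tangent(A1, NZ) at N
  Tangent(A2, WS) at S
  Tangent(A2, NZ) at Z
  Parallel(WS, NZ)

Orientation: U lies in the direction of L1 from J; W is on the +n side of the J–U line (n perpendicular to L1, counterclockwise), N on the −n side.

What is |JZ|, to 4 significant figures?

65.63

Tangency of A1 to both parallel lines with radius 14.1 puts W and N at J ± 14.1·n: W = (-13.70, 3.339), N = (13.70, -3.339). Equal radii place S and Z the same way about U: S = U + 14.1·n = (1.482, 65.62), Z = U − 14.1·n = (28.88, 58.94). Then |JZ| = |Z − J| = 65.63.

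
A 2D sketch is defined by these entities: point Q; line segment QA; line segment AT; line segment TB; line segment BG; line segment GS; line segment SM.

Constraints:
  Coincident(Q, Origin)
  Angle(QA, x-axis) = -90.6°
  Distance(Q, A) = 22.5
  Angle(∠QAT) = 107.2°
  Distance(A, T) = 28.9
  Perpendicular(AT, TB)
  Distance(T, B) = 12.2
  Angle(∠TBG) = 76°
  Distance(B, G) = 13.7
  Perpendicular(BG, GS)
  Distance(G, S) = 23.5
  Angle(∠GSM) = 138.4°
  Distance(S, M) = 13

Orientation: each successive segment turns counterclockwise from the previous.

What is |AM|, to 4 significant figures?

38.43

Q is at the origin; QA runs at -90.6° with length 22.5, so A = (-0.2356, -22.50). ∠QAT = 107.2° gives AT at -17.80° from the x-axis; with |AT| = 28.9, T = (27.28, -31.33). AT ⟂ TB, so TB runs at 72.20°; with |TB| = 12.2, B = (31.01, -19.72). ∠TBG = 76.0° gives BG at 176.2° from the x-axis; with |BG| = 13.7, G = (17.34, -18.81). BG ⟂ GS, so GS runs at -93.80°; with |GS| = 23.5, S = (15.78, -42.26). ∠GSM = 138.4° gives SM at -52.20° from the x-axis; with |SM| = 13.0, M = (23.75, -52.53). Then |AM| = |M − A| = 38.43.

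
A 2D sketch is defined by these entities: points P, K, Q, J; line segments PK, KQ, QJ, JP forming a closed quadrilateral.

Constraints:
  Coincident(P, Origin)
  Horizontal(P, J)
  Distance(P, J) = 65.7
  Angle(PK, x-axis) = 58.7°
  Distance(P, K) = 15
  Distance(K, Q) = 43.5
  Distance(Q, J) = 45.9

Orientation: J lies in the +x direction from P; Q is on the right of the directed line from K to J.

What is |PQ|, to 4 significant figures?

37.92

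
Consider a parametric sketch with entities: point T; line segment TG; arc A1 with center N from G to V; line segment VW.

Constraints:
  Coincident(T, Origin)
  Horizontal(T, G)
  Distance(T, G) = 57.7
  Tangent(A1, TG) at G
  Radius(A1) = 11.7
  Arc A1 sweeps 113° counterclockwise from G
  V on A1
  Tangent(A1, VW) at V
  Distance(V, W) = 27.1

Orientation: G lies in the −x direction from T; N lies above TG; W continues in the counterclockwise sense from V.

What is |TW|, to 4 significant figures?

70.76

T is at the origin; TG is horizontal with |TG| = 57.7 and G on the −x side, so G = (-57.70, 0.000). A1 meets TG tangentially, so NG is at right angles to TG, so N = G + (0, 11.7) = (-57.70, 11.70). On A1, G sits at bearing -90° from N; a 113° counterclockwise sweep puts V at bearing 23°, so V = N + 11.7·(cos 23°, sin 23°) = (-46.93, 16.27). Since A1 is tangent to VW there, NV ⟂ VW, so VW runs along (−sin 23°, cos 23°); with |VW| = 27.1, W = (-57.52, 41.22). Then |TW| = |W − T| = 70.76.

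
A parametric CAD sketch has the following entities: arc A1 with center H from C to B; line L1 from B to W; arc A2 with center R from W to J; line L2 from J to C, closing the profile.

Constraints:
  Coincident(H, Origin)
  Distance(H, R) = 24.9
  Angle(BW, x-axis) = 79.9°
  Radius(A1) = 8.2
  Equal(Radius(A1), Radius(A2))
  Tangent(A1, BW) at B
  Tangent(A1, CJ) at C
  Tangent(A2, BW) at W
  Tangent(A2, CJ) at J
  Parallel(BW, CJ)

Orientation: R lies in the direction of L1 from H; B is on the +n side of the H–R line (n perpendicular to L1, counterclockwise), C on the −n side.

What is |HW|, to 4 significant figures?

26.22

The slot axis is L1's direction at 79.9°, so u = (cos 79.9°, sin 79.9°) = (0.1754, 0.9845) and n = (−sin 79.9°, cos 79.9°) = (-0.9845, 0.1754). H is at the origin and R lies 24.9 along u from H, so R = 24.9·u = (4.367, 24.51). Tangency of A1 to both parallel lines with radius 8.2 puts B and C at H ± 8.2·n: B = (-8.073, 1.438), C = (8.073, -1.438). Equal radii place W and J the same way about R: W = R + 8.2·n = (-3.706, 25.95), J = R − 8.2·n = (12.44, 23.08). Then |HW| = |W − H| = 26.22.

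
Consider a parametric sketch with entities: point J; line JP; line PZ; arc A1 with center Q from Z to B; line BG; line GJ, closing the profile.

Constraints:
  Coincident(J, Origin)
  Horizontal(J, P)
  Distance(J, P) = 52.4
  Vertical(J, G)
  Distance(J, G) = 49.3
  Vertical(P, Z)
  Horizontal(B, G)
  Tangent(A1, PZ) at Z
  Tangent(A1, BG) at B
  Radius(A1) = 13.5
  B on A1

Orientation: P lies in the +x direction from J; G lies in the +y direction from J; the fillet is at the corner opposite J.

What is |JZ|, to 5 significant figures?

63.462

J is at the origin; J and P share the same y with |JP| = 52.4 and P on the +x side, so P = (52.400, 0.0000). JG is vertical with |JG| = 49.3 and G on the +y side, so G = (0.0000, 49.300). The virtual corner opposite J is at (52.400, 49.300). A1 meets PZ tangentially, so QZ is at right angles to PZ and A1 meets BG tangentially, so QB is at right angles to BG, with radius 13.5, so the center Q sits 13.5 in from both sides at Q = (38.900, 35.800). That places the tangent points at Z = (52.400, 35.800) on PZ and B = (38.900, 49.300) on BG. Then |JZ| = |Z − J| = 63.462.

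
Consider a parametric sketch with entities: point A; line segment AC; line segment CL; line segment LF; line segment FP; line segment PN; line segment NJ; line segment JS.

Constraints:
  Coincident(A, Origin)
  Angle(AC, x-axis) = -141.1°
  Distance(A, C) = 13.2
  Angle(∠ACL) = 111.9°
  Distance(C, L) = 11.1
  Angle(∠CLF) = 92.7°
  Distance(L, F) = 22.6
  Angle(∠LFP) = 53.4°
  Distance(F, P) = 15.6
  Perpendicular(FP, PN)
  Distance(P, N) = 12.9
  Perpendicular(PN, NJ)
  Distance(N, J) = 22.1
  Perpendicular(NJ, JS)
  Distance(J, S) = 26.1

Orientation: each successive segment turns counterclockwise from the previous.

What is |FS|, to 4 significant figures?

14.71

A is at the origin; AC runs at -141.1° with length 13.2, so C = (-10.27, -8.289). ∠ACL = 111.9° gives CL at -73.00° from the x-axis; with |CL| = 11.1, L = (-7.027, -18.90). ∠CLF = 92.7° gives LF at 14.30° from the x-axis; with |LF| = 22.6, F = (14.87, -13.32). ∠LFP = 53.4° gives FP at 140.9° from the x-axis; with |FP| = 15.6, P = (2.766, -3.483). The perpendicularity gives PN at right angles to FP, so PN runs at -129.1°; with |PN| = 12.9, N = (-5.370, -13.49). PN is perpendicular to NJ, so NJ runs at -39.10°; with |NJ| = 22.1, J = (11.78, -27.43). NJ is perpendicular to JS, so JS runs at 50.90°; with |JS| = 26.1, S = (28.24, -7.177). Then |FS| = |S − F| = 14.71.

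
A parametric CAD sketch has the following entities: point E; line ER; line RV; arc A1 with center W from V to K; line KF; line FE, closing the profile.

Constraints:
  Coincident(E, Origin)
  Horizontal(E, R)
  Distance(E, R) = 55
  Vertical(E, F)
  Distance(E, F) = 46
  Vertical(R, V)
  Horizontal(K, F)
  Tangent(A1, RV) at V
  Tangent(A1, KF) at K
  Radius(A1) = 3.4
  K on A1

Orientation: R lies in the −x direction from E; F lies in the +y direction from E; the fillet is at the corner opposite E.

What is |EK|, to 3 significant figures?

69.1

E is at the origin; E and R share the same y with |ER| = 55.0 and R on the −x side, so R = (-55.0, 0.00). E and F share the same x with |EF| = 46.0 and F on the +y side, so F = (0.00, 46.0). The virtual corner opposite E is at (-55.0, 46.0). A1 meets RV tangentially, so WV is at right angles to RV and tangency of A1 to KF means the radius WK is perpendicular to KF, with radius 3.4, so the center W sits 3.4 in from both sides at W = (-51.6, 42.6). That places the tangent points at V = (-55.0, 42.6) on RV and K = (-51.6, 46.0) on KF. Then |EK| = |K − E| = 69.1.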